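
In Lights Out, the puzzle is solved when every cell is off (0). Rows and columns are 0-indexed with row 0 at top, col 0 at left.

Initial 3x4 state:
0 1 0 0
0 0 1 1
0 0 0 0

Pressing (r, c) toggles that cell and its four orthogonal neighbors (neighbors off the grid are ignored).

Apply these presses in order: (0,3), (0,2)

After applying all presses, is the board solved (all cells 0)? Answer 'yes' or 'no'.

Answer: yes

Derivation:
After press 1 at (0,3):
0 1 1 1
0 0 1 0
0 0 0 0

After press 2 at (0,2):
0 0 0 0
0 0 0 0
0 0 0 0

Lights still on: 0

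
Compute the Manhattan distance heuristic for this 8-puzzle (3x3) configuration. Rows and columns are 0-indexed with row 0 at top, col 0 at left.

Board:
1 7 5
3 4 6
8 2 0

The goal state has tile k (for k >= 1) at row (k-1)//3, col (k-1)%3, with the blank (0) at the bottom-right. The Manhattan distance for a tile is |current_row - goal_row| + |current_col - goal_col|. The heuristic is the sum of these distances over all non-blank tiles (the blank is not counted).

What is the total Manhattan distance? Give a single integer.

Answer: 12

Derivation:
Tile 1: at (0,0), goal (0,0), distance |0-0|+|0-0| = 0
Tile 7: at (0,1), goal (2,0), distance |0-2|+|1-0| = 3
Tile 5: at (0,2), goal (1,1), distance |0-1|+|2-1| = 2
Tile 3: at (1,0), goal (0,2), distance |1-0|+|0-2| = 3
Tile 4: at (1,1), goal (1,0), distance |1-1|+|1-0| = 1
Tile 6: at (1,2), goal (1,2), distance |1-1|+|2-2| = 0
Tile 8: at (2,0), goal (2,1), distance |2-2|+|0-1| = 1
Tile 2: at (2,1), goal (0,1), distance |2-0|+|1-1| = 2
Sum: 0 + 3 + 2 + 3 + 1 + 0 + 1 + 2 = 12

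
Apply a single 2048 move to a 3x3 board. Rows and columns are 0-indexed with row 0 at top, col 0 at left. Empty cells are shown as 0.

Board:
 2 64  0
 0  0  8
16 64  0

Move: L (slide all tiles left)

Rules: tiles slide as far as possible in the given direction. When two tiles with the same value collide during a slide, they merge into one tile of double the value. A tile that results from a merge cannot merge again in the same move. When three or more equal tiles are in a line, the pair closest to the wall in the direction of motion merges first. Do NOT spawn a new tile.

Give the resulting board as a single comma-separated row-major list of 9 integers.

Slide left:
row 0: [2, 64, 0] -> [2, 64, 0]
row 1: [0, 0, 8] -> [8, 0, 0]
row 2: [16, 64, 0] -> [16, 64, 0]

Answer: 2, 64, 0, 8, 0, 0, 16, 64, 0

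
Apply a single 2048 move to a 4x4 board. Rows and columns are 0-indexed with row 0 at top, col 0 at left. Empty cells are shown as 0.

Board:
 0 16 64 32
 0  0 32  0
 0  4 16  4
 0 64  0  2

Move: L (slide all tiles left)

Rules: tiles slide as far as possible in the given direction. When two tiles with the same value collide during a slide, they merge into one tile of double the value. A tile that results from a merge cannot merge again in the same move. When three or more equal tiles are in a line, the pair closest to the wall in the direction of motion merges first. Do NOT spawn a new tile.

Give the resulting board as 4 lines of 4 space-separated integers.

Answer: 16 64 32  0
32  0  0  0
 4 16  4  0
64  2  0  0

Derivation:
Slide left:
row 0: [0, 16, 64, 32] -> [16, 64, 32, 0]
row 1: [0, 0, 32, 0] -> [32, 0, 0, 0]
row 2: [0, 4, 16, 4] -> [4, 16, 4, 0]
row 3: [0, 64, 0, 2] -> [64, 2, 0, 0]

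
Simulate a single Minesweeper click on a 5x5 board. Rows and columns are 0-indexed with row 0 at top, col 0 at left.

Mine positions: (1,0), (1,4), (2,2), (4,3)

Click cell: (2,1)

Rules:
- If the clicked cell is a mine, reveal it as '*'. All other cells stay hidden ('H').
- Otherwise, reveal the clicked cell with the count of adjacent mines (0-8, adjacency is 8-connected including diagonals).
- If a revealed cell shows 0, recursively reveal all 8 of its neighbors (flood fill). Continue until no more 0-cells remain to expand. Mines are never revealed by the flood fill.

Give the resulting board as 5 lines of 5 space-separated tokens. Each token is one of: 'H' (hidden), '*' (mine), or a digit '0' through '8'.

H H H H H
H H H H H
H 2 H H H
H H H H H
H H H H H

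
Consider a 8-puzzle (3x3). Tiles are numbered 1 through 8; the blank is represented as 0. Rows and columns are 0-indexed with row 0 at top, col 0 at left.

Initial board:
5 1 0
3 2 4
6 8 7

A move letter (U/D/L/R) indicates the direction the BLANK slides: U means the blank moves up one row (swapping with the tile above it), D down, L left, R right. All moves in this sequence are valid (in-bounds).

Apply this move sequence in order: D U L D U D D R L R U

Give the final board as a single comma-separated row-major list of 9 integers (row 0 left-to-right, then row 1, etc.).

Answer: 5, 2, 1, 3, 8, 0, 6, 7, 4

Derivation:
After move 1 (D):
5 1 4
3 2 0
6 8 7

After move 2 (U):
5 1 0
3 2 4
6 8 7

After move 3 (L):
5 0 1
3 2 4
6 8 7

After move 4 (D):
5 2 1
3 0 4
6 8 7

After move 5 (U):
5 0 1
3 2 4
6 8 7

After move 6 (D):
5 2 1
3 0 4
6 8 7

After move 7 (D):
5 2 1
3 8 4
6 0 7

After move 8 (R):
5 2 1
3 8 4
6 7 0

After move 9 (L):
5 2 1
3 8 4
6 0 7

After move 10 (R):
5 2 1
3 8 4
6 7 0

After move 11 (U):
5 2 1
3 8 0
6 7 4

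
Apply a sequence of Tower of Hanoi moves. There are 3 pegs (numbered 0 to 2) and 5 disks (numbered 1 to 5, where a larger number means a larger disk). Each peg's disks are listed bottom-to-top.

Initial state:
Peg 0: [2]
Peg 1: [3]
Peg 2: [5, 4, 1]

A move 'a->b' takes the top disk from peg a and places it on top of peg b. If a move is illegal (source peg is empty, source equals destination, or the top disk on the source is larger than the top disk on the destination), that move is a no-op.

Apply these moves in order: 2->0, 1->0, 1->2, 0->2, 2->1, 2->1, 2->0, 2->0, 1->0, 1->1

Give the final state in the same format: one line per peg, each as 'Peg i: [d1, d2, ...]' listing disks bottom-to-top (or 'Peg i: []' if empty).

Answer: Peg 0: [2, 1]
Peg 1: []
Peg 2: [5, 4, 3]

Derivation:
After move 1 (2->0):
Peg 0: [2, 1]
Peg 1: [3]
Peg 2: [5, 4]

After move 2 (1->0):
Peg 0: [2, 1]
Peg 1: [3]
Peg 2: [5, 4]

After move 3 (1->2):
Peg 0: [2, 1]
Peg 1: []
Peg 2: [5, 4, 3]

After move 4 (0->2):
Peg 0: [2]
Peg 1: []
Peg 2: [5, 4, 3, 1]

After move 5 (2->1):
Peg 0: [2]
Peg 1: [1]
Peg 2: [5, 4, 3]

After move 6 (2->1):
Peg 0: [2]
Peg 1: [1]
Peg 2: [5, 4, 3]

After move 7 (2->0):
Peg 0: [2]
Peg 1: [1]
Peg 2: [5, 4, 3]

After move 8 (2->0):
Peg 0: [2]
Peg 1: [1]
Peg 2: [5, 4, 3]

After move 9 (1->0):
Peg 0: [2, 1]
Peg 1: []
Peg 2: [5, 4, 3]

After move 10 (1->1):
Peg 0: [2, 1]
Peg 1: []
Peg 2: [5, 4, 3]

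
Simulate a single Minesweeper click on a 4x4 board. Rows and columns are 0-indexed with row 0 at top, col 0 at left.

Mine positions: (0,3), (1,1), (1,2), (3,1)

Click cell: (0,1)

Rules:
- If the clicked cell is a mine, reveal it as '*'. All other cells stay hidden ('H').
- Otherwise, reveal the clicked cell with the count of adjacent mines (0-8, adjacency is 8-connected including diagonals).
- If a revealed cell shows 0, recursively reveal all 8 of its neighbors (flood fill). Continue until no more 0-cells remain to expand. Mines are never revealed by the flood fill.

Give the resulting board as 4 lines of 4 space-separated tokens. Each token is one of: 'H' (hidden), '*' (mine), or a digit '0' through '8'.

H 2 H H
H H H H
H H H H
H H H H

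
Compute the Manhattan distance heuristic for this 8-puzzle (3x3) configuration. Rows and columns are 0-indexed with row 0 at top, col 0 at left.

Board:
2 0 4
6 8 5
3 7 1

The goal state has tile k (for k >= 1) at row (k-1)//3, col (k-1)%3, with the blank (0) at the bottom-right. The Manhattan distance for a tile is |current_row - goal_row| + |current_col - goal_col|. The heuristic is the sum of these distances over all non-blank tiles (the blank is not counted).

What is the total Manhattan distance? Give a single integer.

Tile 2: (0,0)->(0,1) = 1
Tile 4: (0,2)->(1,0) = 3
Tile 6: (1,0)->(1,2) = 2
Tile 8: (1,1)->(2,1) = 1
Tile 5: (1,2)->(1,1) = 1
Tile 3: (2,0)->(0,2) = 4
Tile 7: (2,1)->(2,0) = 1
Tile 1: (2,2)->(0,0) = 4
Sum: 1 + 3 + 2 + 1 + 1 + 4 + 1 + 4 = 17

Answer: 17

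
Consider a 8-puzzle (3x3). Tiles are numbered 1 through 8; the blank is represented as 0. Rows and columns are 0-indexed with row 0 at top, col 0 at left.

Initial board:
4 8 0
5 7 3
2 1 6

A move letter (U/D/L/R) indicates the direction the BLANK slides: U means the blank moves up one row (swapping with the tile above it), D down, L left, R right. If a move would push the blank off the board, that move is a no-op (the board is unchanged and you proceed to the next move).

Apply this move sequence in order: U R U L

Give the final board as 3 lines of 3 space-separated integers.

Answer: 4 0 8
5 7 3
2 1 6

Derivation:
After move 1 (U):
4 8 0
5 7 3
2 1 6

After move 2 (R):
4 8 0
5 7 3
2 1 6

After move 3 (U):
4 8 0
5 7 3
2 1 6

After move 4 (L):
4 0 8
5 7 3
2 1 6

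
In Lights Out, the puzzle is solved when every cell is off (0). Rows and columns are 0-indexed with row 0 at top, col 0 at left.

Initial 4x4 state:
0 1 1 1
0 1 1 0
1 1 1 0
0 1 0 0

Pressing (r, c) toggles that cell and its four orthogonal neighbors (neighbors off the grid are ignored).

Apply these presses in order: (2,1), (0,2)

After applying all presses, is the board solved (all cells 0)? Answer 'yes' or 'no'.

After press 1 at (2,1):
0 1 1 1
0 0 1 0
0 0 0 0
0 0 0 0

After press 2 at (0,2):
0 0 0 0
0 0 0 0
0 0 0 0
0 0 0 0

Lights still on: 0

Answer: yes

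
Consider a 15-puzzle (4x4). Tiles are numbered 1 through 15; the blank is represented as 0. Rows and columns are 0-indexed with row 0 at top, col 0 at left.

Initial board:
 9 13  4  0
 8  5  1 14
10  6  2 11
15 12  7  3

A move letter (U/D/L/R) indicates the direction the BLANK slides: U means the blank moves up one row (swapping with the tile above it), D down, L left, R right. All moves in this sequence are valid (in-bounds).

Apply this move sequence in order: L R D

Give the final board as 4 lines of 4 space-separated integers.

After move 1 (L):
 9 13  0  4
 8  5  1 14
10  6  2 11
15 12  7  3

After move 2 (R):
 9 13  4  0
 8  5  1 14
10  6  2 11
15 12  7  3

After move 3 (D):
 9 13  4 14
 8  5  1  0
10  6  2 11
15 12  7  3

Answer:  9 13  4 14
 8  5  1  0
10  6  2 11
15 12  7  3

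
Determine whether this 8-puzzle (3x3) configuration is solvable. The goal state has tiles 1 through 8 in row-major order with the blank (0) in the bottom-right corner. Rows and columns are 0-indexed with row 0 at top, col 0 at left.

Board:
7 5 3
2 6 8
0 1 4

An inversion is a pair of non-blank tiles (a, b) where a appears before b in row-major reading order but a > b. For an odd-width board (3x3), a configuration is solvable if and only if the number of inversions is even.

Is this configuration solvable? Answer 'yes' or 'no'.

Inversions (pairs i<j in row-major order where tile[i] > tile[j] > 0): 17
17 is odd, so the puzzle is not solvable.

Answer: no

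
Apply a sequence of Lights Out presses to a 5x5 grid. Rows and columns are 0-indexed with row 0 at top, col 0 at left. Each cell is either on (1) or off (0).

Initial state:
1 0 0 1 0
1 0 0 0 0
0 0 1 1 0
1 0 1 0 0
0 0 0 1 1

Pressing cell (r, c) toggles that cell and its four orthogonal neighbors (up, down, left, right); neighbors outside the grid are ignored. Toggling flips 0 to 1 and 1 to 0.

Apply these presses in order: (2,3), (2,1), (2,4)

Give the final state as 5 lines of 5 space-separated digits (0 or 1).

Answer: 1 0 0 1 0
1 1 0 1 1
1 1 1 1 0
1 1 1 1 1
0 0 0 1 1

Derivation:
After press 1 at (2,3):
1 0 0 1 0
1 0 0 1 0
0 0 0 0 1
1 0 1 1 0
0 0 0 1 1

After press 2 at (2,1):
1 0 0 1 0
1 1 0 1 0
1 1 1 0 1
1 1 1 1 0
0 0 0 1 1

After press 3 at (2,4):
1 0 0 1 0
1 1 0 1 1
1 1 1 1 0
1 1 1 1 1
0 0 0 1 1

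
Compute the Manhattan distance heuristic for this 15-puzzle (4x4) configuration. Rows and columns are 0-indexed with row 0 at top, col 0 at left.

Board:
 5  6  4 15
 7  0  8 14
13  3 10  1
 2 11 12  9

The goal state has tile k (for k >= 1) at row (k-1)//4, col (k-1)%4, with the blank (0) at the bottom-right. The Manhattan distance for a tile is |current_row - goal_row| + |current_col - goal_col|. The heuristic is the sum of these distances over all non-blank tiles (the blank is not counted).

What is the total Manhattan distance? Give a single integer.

Tile 5: at (0,0), goal (1,0), distance |0-1|+|0-0| = 1
Tile 6: at (0,1), goal (1,1), distance |0-1|+|1-1| = 1
Tile 4: at (0,2), goal (0,3), distance |0-0|+|2-3| = 1
Tile 15: at (0,3), goal (3,2), distance |0-3|+|3-2| = 4
Tile 7: at (1,0), goal (1,2), distance |1-1|+|0-2| = 2
Tile 8: at (1,2), goal (1,3), distance |1-1|+|2-3| = 1
Tile 14: at (1,3), goal (3,1), distance |1-3|+|3-1| = 4
Tile 13: at (2,0), goal (3,0), distance |2-3|+|0-0| = 1
Tile 3: at (2,1), goal (0,2), distance |2-0|+|1-2| = 3
Tile 10: at (2,2), goal (2,1), distance |2-2|+|2-1| = 1
Tile 1: at (2,3), goal (0,0), distance |2-0|+|3-0| = 5
Tile 2: at (3,0), goal (0,1), distance |3-0|+|0-1| = 4
Tile 11: at (3,1), goal (2,2), distance |3-2|+|1-2| = 2
Tile 12: at (3,2), goal (2,3), distance |3-2|+|2-3| = 2
Tile 9: at (3,3), goal (2,0), distance |3-2|+|3-0| = 4
Sum: 1 + 1 + 1 + 4 + 2 + 1 + 4 + 1 + 3 + 1 + 5 + 4 + 2 + 2 + 4 = 36

Answer: 36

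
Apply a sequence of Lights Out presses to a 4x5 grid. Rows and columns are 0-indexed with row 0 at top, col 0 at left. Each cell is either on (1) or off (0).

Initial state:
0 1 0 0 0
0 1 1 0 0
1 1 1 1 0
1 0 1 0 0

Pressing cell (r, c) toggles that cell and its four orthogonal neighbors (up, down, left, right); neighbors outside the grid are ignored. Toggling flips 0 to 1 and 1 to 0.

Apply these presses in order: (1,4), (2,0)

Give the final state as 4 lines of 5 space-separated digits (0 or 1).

Answer: 0 1 0 0 1
1 1 1 1 1
0 0 1 1 1
0 0 1 0 0

Derivation:
After press 1 at (1,4):
0 1 0 0 1
0 1 1 1 1
1 1 1 1 1
1 0 1 0 0

After press 2 at (2,0):
0 1 0 0 1
1 1 1 1 1
0 0 1 1 1
0 0 1 0 0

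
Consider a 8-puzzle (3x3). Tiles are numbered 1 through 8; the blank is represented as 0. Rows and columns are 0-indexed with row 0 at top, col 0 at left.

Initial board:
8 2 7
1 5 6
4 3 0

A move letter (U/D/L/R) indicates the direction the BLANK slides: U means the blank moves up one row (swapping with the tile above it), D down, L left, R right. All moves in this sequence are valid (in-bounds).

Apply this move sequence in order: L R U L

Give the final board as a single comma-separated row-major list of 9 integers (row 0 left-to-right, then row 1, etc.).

Answer: 8, 2, 7, 1, 0, 5, 4, 3, 6

Derivation:
After move 1 (L):
8 2 7
1 5 6
4 0 3

After move 2 (R):
8 2 7
1 5 6
4 3 0

After move 3 (U):
8 2 7
1 5 0
4 3 6

After move 4 (L):
8 2 7
1 0 5
4 3 6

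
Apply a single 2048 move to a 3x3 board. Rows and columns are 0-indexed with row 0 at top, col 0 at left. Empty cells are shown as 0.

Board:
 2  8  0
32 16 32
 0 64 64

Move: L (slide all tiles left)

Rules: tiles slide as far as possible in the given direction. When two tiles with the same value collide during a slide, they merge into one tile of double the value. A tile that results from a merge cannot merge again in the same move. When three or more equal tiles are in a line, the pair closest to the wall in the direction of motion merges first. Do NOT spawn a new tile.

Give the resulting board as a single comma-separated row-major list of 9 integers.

Answer: 2, 8, 0, 32, 16, 32, 128, 0, 0

Derivation:
Slide left:
row 0: [2, 8, 0] -> [2, 8, 0]
row 1: [32, 16, 32] -> [32, 16, 32]
row 2: [0, 64, 64] -> [128, 0, 0]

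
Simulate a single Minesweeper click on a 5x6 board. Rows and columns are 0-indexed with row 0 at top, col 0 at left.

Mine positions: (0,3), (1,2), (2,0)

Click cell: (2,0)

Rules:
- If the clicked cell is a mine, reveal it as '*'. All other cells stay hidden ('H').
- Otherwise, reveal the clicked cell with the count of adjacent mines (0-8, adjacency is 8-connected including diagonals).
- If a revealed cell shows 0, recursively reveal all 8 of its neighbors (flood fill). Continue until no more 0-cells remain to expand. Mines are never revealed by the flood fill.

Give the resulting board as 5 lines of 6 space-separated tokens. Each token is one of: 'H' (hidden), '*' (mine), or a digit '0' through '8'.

H H H H H H
H H H H H H
* H H H H H
H H H H H H
H H H H H H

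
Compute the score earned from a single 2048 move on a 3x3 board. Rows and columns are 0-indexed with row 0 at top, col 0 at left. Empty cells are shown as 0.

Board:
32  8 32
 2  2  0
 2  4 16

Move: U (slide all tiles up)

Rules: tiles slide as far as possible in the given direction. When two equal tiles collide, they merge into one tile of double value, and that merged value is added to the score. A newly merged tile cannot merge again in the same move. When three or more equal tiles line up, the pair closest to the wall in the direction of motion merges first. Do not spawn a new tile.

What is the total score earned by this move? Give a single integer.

Slide up:
col 0: [32, 2, 2] -> [32, 4, 0]  score +4 (running 4)
col 1: [8, 2, 4] -> [8, 2, 4]  score +0 (running 4)
col 2: [32, 0, 16] -> [32, 16, 0]  score +0 (running 4)
Board after move:
32  8 32
 4  2 16
 0  4  0

Answer: 4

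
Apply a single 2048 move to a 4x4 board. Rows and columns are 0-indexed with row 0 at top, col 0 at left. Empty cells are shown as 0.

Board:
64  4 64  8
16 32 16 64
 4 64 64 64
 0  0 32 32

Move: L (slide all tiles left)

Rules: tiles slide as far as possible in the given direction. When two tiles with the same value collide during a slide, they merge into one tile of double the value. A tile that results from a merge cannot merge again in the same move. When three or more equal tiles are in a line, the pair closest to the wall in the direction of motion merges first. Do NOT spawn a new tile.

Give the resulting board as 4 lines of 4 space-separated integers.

Slide left:
row 0: [64, 4, 64, 8] -> [64, 4, 64, 8]
row 1: [16, 32, 16, 64] -> [16, 32, 16, 64]
row 2: [4, 64, 64, 64] -> [4, 128, 64, 0]
row 3: [0, 0, 32, 32] -> [64, 0, 0, 0]

Answer:  64   4  64   8
 16  32  16  64
  4 128  64   0
 64   0   0   0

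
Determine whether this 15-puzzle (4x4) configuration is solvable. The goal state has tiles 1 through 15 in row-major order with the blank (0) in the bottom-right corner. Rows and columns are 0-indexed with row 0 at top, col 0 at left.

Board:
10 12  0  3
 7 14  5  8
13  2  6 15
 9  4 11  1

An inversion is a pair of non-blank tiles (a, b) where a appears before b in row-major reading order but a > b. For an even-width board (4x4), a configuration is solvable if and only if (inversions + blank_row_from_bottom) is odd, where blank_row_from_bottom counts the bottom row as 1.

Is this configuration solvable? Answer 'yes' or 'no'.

Answer: yes

Derivation:
Inversions: 59
Blank is in row 0 (0-indexed from top), which is row 4 counting from the bottom (bottom = 1).
59 + 4 = 63, which is odd, so the puzzle is solvable.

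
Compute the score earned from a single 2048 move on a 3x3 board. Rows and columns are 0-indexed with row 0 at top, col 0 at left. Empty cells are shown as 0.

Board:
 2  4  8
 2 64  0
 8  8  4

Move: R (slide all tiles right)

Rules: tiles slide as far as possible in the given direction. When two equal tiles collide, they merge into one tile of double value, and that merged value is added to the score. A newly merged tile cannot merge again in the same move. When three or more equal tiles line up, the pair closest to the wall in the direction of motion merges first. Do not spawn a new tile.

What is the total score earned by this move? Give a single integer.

Answer: 16

Derivation:
Slide right:
row 0: [2, 4, 8] -> [2, 4, 8]  score +0 (running 0)
row 1: [2, 64, 0] -> [0, 2, 64]  score +0 (running 0)
row 2: [8, 8, 4] -> [0, 16, 4]  score +16 (running 16)
Board after move:
 2  4  8
 0  2 64
 0 16  4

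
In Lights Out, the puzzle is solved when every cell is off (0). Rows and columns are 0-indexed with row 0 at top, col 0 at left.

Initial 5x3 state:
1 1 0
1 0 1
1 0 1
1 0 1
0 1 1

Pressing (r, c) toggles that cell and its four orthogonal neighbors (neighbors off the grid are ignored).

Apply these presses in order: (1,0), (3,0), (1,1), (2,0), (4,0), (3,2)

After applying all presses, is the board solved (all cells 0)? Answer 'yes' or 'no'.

After press 1 at (1,0):
0 1 0
0 1 1
0 0 1
1 0 1
0 1 1

After press 2 at (3,0):
0 1 0
0 1 1
1 0 1
0 1 1
1 1 1

After press 3 at (1,1):
0 0 0
1 0 0
1 1 1
0 1 1
1 1 1

After press 4 at (2,0):
0 0 0
0 0 0
0 0 1
1 1 1
1 1 1

After press 5 at (4,0):
0 0 0
0 0 0
0 0 1
0 1 1
0 0 1

After press 6 at (3,2):
0 0 0
0 0 0
0 0 0
0 0 0
0 0 0

Lights still on: 0

Answer: yes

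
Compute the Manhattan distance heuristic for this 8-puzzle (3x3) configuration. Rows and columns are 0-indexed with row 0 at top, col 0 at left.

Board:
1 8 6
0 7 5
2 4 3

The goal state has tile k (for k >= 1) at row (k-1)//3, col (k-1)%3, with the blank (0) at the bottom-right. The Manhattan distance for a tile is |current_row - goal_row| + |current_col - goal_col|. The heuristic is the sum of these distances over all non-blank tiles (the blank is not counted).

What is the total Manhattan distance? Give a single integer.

Tile 1: at (0,0), goal (0,0), distance |0-0|+|0-0| = 0
Tile 8: at (0,1), goal (2,1), distance |0-2|+|1-1| = 2
Tile 6: at (0,2), goal (1,2), distance |0-1|+|2-2| = 1
Tile 7: at (1,1), goal (2,0), distance |1-2|+|1-0| = 2
Tile 5: at (1,2), goal (1,1), distance |1-1|+|2-1| = 1
Tile 2: at (2,0), goal (0,1), distance |2-0|+|0-1| = 3
Tile 4: at (2,1), goal (1,0), distance |2-1|+|1-0| = 2
Tile 3: at (2,2), goal (0,2), distance |2-0|+|2-2| = 2
Sum: 0 + 2 + 1 + 2 + 1 + 3 + 2 + 2 = 13

Answer: 13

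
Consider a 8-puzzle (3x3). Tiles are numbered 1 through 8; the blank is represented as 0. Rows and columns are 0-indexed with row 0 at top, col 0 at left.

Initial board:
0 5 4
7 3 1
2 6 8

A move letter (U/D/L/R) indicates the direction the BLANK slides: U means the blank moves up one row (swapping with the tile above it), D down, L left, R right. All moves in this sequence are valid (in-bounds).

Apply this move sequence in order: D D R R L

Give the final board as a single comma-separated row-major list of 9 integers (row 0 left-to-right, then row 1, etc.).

After move 1 (D):
7 5 4
0 3 1
2 6 8

After move 2 (D):
7 5 4
2 3 1
0 6 8

After move 3 (R):
7 5 4
2 3 1
6 0 8

After move 4 (R):
7 5 4
2 3 1
6 8 0

After move 5 (L):
7 5 4
2 3 1
6 0 8

Answer: 7, 5, 4, 2, 3, 1, 6, 0, 8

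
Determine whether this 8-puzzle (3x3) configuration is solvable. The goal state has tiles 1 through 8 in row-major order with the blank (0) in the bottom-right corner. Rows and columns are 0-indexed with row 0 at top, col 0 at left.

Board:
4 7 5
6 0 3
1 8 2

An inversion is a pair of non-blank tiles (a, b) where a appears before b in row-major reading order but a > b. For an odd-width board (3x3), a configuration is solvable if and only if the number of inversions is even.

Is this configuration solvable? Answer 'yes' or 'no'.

Answer: no

Derivation:
Inversions (pairs i<j in row-major order where tile[i] > tile[j] > 0): 17
17 is odd, so the puzzle is not solvable.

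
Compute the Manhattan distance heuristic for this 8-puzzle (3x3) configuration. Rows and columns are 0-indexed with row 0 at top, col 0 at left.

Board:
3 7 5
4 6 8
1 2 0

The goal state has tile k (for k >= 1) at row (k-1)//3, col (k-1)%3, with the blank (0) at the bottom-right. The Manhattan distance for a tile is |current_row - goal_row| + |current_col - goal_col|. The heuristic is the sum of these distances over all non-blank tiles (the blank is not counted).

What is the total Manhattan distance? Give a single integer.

Answer: 14

Derivation:
Tile 3: at (0,0), goal (0,2), distance |0-0|+|0-2| = 2
Tile 7: at (0,1), goal (2,0), distance |0-2|+|1-0| = 3
Tile 5: at (0,2), goal (1,1), distance |0-1|+|2-1| = 2
Tile 4: at (1,0), goal (1,0), distance |1-1|+|0-0| = 0
Tile 6: at (1,1), goal (1,2), distance |1-1|+|1-2| = 1
Tile 8: at (1,2), goal (2,1), distance |1-2|+|2-1| = 2
Tile 1: at (2,0), goal (0,0), distance |2-0|+|0-0| = 2
Tile 2: at (2,1), goal (0,1), distance |2-0|+|1-1| = 2
Sum: 2 + 3 + 2 + 0 + 1 + 2 + 2 + 2 = 14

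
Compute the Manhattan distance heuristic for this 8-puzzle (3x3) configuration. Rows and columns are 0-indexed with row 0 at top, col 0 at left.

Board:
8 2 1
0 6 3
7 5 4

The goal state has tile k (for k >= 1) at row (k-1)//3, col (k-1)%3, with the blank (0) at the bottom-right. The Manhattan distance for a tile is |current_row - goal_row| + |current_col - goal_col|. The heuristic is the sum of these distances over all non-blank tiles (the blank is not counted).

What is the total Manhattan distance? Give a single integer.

Answer: 11

Derivation:
Tile 8: (0,0)->(2,1) = 3
Tile 2: (0,1)->(0,1) = 0
Tile 1: (0,2)->(0,0) = 2
Tile 6: (1,1)->(1,2) = 1
Tile 3: (1,2)->(0,2) = 1
Tile 7: (2,0)->(2,0) = 0
Tile 5: (2,1)->(1,1) = 1
Tile 4: (2,2)->(1,0) = 3
Sum: 3 + 0 + 2 + 1 + 1 + 0 + 1 + 3 = 11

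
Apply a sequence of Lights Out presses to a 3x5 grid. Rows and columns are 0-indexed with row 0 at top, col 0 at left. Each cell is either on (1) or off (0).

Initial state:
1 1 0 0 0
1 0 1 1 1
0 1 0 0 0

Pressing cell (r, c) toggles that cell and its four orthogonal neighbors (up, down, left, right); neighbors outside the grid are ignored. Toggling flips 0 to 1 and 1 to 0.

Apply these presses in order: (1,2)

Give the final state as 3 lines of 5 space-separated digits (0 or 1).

After press 1 at (1,2):
1 1 1 0 0
1 1 0 0 1
0 1 1 0 0

Answer: 1 1 1 0 0
1 1 0 0 1
0 1 1 0 0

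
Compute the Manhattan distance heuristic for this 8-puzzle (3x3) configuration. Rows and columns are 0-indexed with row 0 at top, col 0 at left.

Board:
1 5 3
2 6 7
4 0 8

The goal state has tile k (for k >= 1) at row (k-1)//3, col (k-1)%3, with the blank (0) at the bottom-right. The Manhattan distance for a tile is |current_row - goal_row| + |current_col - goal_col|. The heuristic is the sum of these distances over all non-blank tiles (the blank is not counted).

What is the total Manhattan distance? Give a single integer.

Tile 1: at (0,0), goal (0,0), distance |0-0|+|0-0| = 0
Tile 5: at (0,1), goal (1,1), distance |0-1|+|1-1| = 1
Tile 3: at (0,2), goal (0,2), distance |0-0|+|2-2| = 0
Tile 2: at (1,0), goal (0,1), distance |1-0|+|0-1| = 2
Tile 6: at (1,1), goal (1,2), distance |1-1|+|1-2| = 1
Tile 7: at (1,2), goal (2,0), distance |1-2|+|2-0| = 3
Tile 4: at (2,0), goal (1,0), distance |2-1|+|0-0| = 1
Tile 8: at (2,2), goal (2,1), distance |2-2|+|2-1| = 1
Sum: 0 + 1 + 0 + 2 + 1 + 3 + 1 + 1 = 9

Answer: 9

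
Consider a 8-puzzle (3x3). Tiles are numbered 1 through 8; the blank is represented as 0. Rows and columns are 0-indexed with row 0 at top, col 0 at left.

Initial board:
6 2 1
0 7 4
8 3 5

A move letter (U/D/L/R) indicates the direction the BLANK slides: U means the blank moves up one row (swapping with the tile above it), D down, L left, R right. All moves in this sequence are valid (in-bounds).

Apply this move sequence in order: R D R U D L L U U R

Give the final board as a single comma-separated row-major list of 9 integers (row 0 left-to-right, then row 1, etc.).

Answer: 2, 0, 1, 6, 3, 4, 7, 8, 5

Derivation:
After move 1 (R):
6 2 1
7 0 4
8 3 5

After move 2 (D):
6 2 1
7 3 4
8 0 5

After move 3 (R):
6 2 1
7 3 4
8 5 0

After move 4 (U):
6 2 1
7 3 0
8 5 4

After move 5 (D):
6 2 1
7 3 4
8 5 0

After move 6 (L):
6 2 1
7 3 4
8 0 5

After move 7 (L):
6 2 1
7 3 4
0 8 5

After move 8 (U):
6 2 1
0 3 4
7 8 5

After move 9 (U):
0 2 1
6 3 4
7 8 5

After move 10 (R):
2 0 1
6 3 4
7 8 5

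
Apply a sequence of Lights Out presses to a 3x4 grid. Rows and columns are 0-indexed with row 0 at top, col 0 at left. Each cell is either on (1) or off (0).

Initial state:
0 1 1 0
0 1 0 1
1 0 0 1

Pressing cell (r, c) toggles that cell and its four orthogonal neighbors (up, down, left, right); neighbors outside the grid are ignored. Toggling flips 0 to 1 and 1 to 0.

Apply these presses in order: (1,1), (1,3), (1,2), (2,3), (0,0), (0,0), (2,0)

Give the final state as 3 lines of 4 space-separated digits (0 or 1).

Answer: 0 0 0 1
0 1 1 0
0 0 0 1

Derivation:
After press 1 at (1,1):
0 0 1 0
1 0 1 1
1 1 0 1

After press 2 at (1,3):
0 0 1 1
1 0 0 0
1 1 0 0

After press 3 at (1,2):
0 0 0 1
1 1 1 1
1 1 1 0

After press 4 at (2,3):
0 0 0 1
1 1 1 0
1 1 0 1

After press 5 at (0,0):
1 1 0 1
0 1 1 0
1 1 0 1

After press 6 at (0,0):
0 0 0 1
1 1 1 0
1 1 0 1

After press 7 at (2,0):
0 0 0 1
0 1 1 0
0 0 0 1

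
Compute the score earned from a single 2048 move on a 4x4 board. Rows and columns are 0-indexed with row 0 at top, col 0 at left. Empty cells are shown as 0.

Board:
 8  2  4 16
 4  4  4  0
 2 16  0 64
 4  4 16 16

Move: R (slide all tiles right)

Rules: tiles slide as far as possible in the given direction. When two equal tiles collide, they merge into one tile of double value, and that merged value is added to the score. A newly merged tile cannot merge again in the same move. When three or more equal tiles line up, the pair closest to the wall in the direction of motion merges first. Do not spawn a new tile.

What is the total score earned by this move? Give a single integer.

Answer: 48

Derivation:
Slide right:
row 0: [8, 2, 4, 16] -> [8, 2, 4, 16]  score +0 (running 0)
row 1: [4, 4, 4, 0] -> [0, 0, 4, 8]  score +8 (running 8)
row 2: [2, 16, 0, 64] -> [0, 2, 16, 64]  score +0 (running 8)
row 3: [4, 4, 16, 16] -> [0, 0, 8, 32]  score +40 (running 48)
Board after move:
 8  2  4 16
 0  0  4  8
 0  2 16 64
 0  0  8 32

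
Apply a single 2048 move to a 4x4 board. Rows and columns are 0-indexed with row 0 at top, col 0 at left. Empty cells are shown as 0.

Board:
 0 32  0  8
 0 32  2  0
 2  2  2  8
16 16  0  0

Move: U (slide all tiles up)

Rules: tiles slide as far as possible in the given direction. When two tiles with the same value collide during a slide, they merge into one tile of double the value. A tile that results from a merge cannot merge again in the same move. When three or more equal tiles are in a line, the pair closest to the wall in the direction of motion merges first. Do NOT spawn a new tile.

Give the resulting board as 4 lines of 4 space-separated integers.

Answer:  2 64  4 16
16  2  0  0
 0 16  0  0
 0  0  0  0

Derivation:
Slide up:
col 0: [0, 0, 2, 16] -> [2, 16, 0, 0]
col 1: [32, 32, 2, 16] -> [64, 2, 16, 0]
col 2: [0, 2, 2, 0] -> [4, 0, 0, 0]
col 3: [8, 0, 8, 0] -> [16, 0, 0, 0]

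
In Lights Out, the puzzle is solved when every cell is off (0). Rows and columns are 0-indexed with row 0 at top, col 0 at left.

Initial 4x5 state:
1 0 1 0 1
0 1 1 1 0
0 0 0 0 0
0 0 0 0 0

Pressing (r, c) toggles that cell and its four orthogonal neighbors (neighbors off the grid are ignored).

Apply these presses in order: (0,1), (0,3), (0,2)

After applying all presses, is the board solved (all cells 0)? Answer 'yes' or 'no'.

Answer: yes

Derivation:
After press 1 at (0,1):
0 1 0 0 1
0 0 1 1 0
0 0 0 0 0
0 0 0 0 0

After press 2 at (0,3):
0 1 1 1 0
0 0 1 0 0
0 0 0 0 0
0 0 0 0 0

After press 3 at (0,2):
0 0 0 0 0
0 0 0 0 0
0 0 0 0 0
0 0 0 0 0

Lights still on: 0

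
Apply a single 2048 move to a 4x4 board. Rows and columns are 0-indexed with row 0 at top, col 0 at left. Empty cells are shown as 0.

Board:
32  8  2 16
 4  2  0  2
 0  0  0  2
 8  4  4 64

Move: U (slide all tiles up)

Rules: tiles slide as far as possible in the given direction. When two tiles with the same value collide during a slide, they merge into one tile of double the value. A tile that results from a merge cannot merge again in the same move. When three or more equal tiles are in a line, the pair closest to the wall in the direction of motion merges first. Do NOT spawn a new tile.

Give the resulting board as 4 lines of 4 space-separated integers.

Answer: 32  8  2 16
 4  2  4  4
 8  4  0 64
 0  0  0  0

Derivation:
Slide up:
col 0: [32, 4, 0, 8] -> [32, 4, 8, 0]
col 1: [8, 2, 0, 4] -> [8, 2, 4, 0]
col 2: [2, 0, 0, 4] -> [2, 4, 0, 0]
col 3: [16, 2, 2, 64] -> [16, 4, 64, 0]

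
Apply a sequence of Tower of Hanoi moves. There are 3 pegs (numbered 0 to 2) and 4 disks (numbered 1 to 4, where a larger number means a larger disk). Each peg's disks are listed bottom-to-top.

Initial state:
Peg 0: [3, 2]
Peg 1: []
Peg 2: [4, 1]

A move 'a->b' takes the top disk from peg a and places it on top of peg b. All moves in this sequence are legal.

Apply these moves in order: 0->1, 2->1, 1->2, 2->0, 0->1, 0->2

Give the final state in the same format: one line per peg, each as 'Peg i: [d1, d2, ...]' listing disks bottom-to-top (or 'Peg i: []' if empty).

Answer: Peg 0: []
Peg 1: [2, 1]
Peg 2: [4, 3]

Derivation:
After move 1 (0->1):
Peg 0: [3]
Peg 1: [2]
Peg 2: [4, 1]

After move 2 (2->1):
Peg 0: [3]
Peg 1: [2, 1]
Peg 2: [4]

After move 3 (1->2):
Peg 0: [3]
Peg 1: [2]
Peg 2: [4, 1]

After move 4 (2->0):
Peg 0: [3, 1]
Peg 1: [2]
Peg 2: [4]

After move 5 (0->1):
Peg 0: [3]
Peg 1: [2, 1]
Peg 2: [4]

After move 6 (0->2):
Peg 0: []
Peg 1: [2, 1]
Peg 2: [4, 3]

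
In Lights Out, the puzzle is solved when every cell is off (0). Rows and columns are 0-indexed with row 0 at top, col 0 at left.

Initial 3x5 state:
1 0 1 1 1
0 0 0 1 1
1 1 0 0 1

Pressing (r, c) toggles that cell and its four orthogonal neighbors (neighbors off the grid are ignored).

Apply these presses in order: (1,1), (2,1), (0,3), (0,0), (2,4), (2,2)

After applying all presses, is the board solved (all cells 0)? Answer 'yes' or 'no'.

Answer: yes

Derivation:
After press 1 at (1,1):
1 1 1 1 1
1 1 1 1 1
1 0 0 0 1

After press 2 at (2,1):
1 1 1 1 1
1 0 1 1 1
0 1 1 0 1

After press 3 at (0,3):
1 1 0 0 0
1 0 1 0 1
0 1 1 0 1

After press 4 at (0,0):
0 0 0 0 0
0 0 1 0 1
0 1 1 0 1

After press 5 at (2,4):
0 0 0 0 0
0 0 1 0 0
0 1 1 1 0

After press 6 at (2,2):
0 0 0 0 0
0 0 0 0 0
0 0 0 0 0

Lights still on: 0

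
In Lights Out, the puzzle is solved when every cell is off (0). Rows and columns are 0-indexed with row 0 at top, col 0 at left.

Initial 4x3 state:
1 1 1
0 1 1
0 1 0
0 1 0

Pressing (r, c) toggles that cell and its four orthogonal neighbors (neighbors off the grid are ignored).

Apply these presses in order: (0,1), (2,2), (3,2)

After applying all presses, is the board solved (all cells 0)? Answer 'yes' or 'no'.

After press 1 at (0,1):
0 0 0
0 0 1
0 1 0
0 1 0

After press 2 at (2,2):
0 0 0
0 0 0
0 0 1
0 1 1

After press 3 at (3,2):
0 0 0
0 0 0
0 0 0
0 0 0

Lights still on: 0

Answer: yes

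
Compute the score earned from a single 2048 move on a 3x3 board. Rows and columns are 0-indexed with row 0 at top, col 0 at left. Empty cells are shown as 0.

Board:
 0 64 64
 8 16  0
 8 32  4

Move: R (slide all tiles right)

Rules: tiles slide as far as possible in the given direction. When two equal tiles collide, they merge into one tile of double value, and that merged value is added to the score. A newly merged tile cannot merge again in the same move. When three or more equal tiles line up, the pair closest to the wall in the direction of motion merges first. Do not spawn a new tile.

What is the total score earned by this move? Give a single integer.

Slide right:
row 0: [0, 64, 64] -> [0, 0, 128]  score +128 (running 128)
row 1: [8, 16, 0] -> [0, 8, 16]  score +0 (running 128)
row 2: [8, 32, 4] -> [8, 32, 4]  score +0 (running 128)
Board after move:
  0   0 128
  0   8  16
  8  32   4

Answer: 128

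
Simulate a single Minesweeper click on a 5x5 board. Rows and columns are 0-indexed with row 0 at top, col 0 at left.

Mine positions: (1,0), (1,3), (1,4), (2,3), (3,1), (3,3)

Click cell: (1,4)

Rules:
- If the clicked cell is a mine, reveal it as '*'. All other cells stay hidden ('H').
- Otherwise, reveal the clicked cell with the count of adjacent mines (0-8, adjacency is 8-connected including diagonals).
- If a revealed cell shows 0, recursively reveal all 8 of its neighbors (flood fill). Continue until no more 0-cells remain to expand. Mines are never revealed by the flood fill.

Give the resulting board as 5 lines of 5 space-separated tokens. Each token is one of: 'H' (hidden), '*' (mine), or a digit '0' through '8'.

H H H H H
H H H H *
H H H H H
H H H H H
H H H H H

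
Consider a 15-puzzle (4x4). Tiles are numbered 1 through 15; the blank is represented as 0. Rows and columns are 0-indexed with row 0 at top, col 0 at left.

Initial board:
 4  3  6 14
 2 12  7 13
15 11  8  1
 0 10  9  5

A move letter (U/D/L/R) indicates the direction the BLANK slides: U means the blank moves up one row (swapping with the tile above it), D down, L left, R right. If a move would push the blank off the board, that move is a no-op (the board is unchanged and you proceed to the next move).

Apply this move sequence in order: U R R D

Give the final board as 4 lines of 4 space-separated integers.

After move 1 (U):
 4  3  6 14
 2 12  7 13
 0 11  8  1
15 10  9  5

After move 2 (R):
 4  3  6 14
 2 12  7 13
11  0  8  1
15 10  9  5

After move 3 (R):
 4  3  6 14
 2 12  7 13
11  8  0  1
15 10  9  5

After move 4 (D):
 4  3  6 14
 2 12  7 13
11  8  9  1
15 10  0  5

Answer:  4  3  6 14
 2 12  7 13
11  8  9  1
15 10  0  5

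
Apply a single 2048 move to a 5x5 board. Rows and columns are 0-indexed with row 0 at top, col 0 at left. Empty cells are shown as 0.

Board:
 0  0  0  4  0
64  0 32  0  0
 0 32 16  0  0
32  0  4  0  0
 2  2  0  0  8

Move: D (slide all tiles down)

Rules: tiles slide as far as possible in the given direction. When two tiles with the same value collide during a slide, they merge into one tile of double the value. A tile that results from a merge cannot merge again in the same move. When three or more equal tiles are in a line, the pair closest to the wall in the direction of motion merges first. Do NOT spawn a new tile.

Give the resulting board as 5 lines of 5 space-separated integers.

Answer:  0  0  0  0  0
 0  0  0  0  0
64  0 32  0  0
32 32 16  0  0
 2  2  4  4  8

Derivation:
Slide down:
col 0: [0, 64, 0, 32, 2] -> [0, 0, 64, 32, 2]
col 1: [0, 0, 32, 0, 2] -> [0, 0, 0, 32, 2]
col 2: [0, 32, 16, 4, 0] -> [0, 0, 32, 16, 4]
col 3: [4, 0, 0, 0, 0] -> [0, 0, 0, 0, 4]
col 4: [0, 0, 0, 0, 8] -> [0, 0, 0, 0, 8]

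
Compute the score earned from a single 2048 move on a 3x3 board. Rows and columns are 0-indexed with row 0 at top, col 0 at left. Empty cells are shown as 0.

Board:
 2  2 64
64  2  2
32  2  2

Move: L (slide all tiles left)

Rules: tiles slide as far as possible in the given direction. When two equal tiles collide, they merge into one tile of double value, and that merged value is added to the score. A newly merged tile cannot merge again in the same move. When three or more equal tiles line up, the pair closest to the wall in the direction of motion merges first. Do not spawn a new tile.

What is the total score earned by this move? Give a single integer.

Slide left:
row 0: [2, 2, 64] -> [4, 64, 0]  score +4 (running 4)
row 1: [64, 2, 2] -> [64, 4, 0]  score +4 (running 8)
row 2: [32, 2, 2] -> [32, 4, 0]  score +4 (running 12)
Board after move:
 4 64  0
64  4  0
32  4  0

Answer: 12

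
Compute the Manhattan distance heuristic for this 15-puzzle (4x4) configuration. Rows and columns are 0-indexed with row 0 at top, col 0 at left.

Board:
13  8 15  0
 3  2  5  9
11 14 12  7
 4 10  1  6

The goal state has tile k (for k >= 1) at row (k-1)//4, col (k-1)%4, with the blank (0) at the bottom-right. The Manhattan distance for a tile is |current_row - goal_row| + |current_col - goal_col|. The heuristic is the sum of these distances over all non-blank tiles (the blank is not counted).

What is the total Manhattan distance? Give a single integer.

Tile 13: (0,0)->(3,0) = 3
Tile 8: (0,1)->(1,3) = 3
Tile 15: (0,2)->(3,2) = 3
Tile 3: (1,0)->(0,2) = 3
Tile 2: (1,1)->(0,1) = 1
Tile 5: (1,2)->(1,0) = 2
Tile 9: (1,3)->(2,0) = 4
Tile 11: (2,0)->(2,2) = 2
Tile 14: (2,1)->(3,1) = 1
Tile 12: (2,2)->(2,3) = 1
Tile 7: (2,3)->(1,2) = 2
Tile 4: (3,0)->(0,3) = 6
Tile 10: (3,1)->(2,1) = 1
Tile 1: (3,2)->(0,0) = 5
Tile 6: (3,3)->(1,1) = 4
Sum: 3 + 3 + 3 + 3 + 1 + 2 + 4 + 2 + 1 + 1 + 2 + 6 + 1 + 5 + 4 = 41

Answer: 41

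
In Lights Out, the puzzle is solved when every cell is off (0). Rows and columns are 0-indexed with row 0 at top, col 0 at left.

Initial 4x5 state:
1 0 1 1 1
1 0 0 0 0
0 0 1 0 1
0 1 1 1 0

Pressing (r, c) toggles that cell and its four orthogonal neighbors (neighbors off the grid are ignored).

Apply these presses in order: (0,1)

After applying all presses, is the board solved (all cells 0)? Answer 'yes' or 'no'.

Answer: no

Derivation:
After press 1 at (0,1):
0 1 0 1 1
1 1 0 0 0
0 0 1 0 1
0 1 1 1 0

Lights still on: 10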